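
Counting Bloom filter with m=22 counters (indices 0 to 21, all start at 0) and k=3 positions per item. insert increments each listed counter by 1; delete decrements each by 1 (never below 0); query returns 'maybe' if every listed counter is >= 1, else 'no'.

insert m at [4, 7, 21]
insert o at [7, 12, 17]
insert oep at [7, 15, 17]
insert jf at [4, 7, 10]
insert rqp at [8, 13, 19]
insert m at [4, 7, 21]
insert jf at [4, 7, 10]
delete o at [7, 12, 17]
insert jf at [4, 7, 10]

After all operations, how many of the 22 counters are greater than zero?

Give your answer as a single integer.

Answer: 9

Derivation:
Step 1: insert m at [4, 7, 21] -> counters=[0,0,0,0,1,0,0,1,0,0,0,0,0,0,0,0,0,0,0,0,0,1]
Step 2: insert o at [7, 12, 17] -> counters=[0,0,0,0,1,0,0,2,0,0,0,0,1,0,0,0,0,1,0,0,0,1]
Step 3: insert oep at [7, 15, 17] -> counters=[0,0,0,0,1,0,0,3,0,0,0,0,1,0,0,1,0,2,0,0,0,1]
Step 4: insert jf at [4, 7, 10] -> counters=[0,0,0,0,2,0,0,4,0,0,1,0,1,0,0,1,0,2,0,0,0,1]
Step 5: insert rqp at [8, 13, 19] -> counters=[0,0,0,0,2,0,0,4,1,0,1,0,1,1,0,1,0,2,0,1,0,1]
Step 6: insert m at [4, 7, 21] -> counters=[0,0,0,0,3,0,0,5,1,0,1,0,1,1,0,1,0,2,0,1,0,2]
Step 7: insert jf at [4, 7, 10] -> counters=[0,0,0,0,4,0,0,6,1,0,2,0,1,1,0,1,0,2,0,1,0,2]
Step 8: delete o at [7, 12, 17] -> counters=[0,0,0,0,4,0,0,5,1,0,2,0,0,1,0,1,0,1,0,1,0,2]
Step 9: insert jf at [4, 7, 10] -> counters=[0,0,0,0,5,0,0,6,1,0,3,0,0,1,0,1,0,1,0,1,0,2]
Final counters=[0,0,0,0,5,0,0,6,1,0,3,0,0,1,0,1,0,1,0,1,0,2] -> 9 nonzero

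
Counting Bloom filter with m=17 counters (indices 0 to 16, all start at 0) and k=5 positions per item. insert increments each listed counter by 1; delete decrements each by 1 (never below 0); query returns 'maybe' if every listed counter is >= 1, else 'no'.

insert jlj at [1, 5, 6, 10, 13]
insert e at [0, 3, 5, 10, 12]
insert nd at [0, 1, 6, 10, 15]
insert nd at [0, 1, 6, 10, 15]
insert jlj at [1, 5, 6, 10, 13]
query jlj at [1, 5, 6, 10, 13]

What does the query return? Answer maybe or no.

Answer: maybe

Derivation:
Step 1: insert jlj at [1, 5, 6, 10, 13] -> counters=[0,1,0,0,0,1,1,0,0,0,1,0,0,1,0,0,0]
Step 2: insert e at [0, 3, 5, 10, 12] -> counters=[1,1,0,1,0,2,1,0,0,0,2,0,1,1,0,0,0]
Step 3: insert nd at [0, 1, 6, 10, 15] -> counters=[2,2,0,1,0,2,2,0,0,0,3,0,1,1,0,1,0]
Step 4: insert nd at [0, 1, 6, 10, 15] -> counters=[3,3,0,1,0,2,3,0,0,0,4,0,1,1,0,2,0]
Step 5: insert jlj at [1, 5, 6, 10, 13] -> counters=[3,4,0,1,0,3,4,0,0,0,5,0,1,2,0,2,0]
Query jlj: check counters[1]=4 counters[5]=3 counters[6]=4 counters[10]=5 counters[13]=2 -> maybe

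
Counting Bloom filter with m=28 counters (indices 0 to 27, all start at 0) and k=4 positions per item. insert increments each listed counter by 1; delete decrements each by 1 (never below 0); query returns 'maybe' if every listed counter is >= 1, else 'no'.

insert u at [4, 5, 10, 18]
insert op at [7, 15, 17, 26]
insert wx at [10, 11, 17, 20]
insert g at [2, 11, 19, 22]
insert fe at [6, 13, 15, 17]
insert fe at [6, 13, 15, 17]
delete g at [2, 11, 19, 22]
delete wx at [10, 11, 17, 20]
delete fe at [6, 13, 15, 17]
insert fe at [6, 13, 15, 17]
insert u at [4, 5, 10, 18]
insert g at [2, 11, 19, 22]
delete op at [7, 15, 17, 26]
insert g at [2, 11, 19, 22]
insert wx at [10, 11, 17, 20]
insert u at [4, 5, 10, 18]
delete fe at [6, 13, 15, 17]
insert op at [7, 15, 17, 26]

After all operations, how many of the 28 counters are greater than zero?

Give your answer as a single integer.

Step 1: insert u at [4, 5, 10, 18] -> counters=[0,0,0,0,1,1,0,0,0,0,1,0,0,0,0,0,0,0,1,0,0,0,0,0,0,0,0,0]
Step 2: insert op at [7, 15, 17, 26] -> counters=[0,0,0,0,1,1,0,1,0,0,1,0,0,0,0,1,0,1,1,0,0,0,0,0,0,0,1,0]
Step 3: insert wx at [10, 11, 17, 20] -> counters=[0,0,0,0,1,1,0,1,0,0,2,1,0,0,0,1,0,2,1,0,1,0,0,0,0,0,1,0]
Step 4: insert g at [2, 11, 19, 22] -> counters=[0,0,1,0,1,1,0,1,0,0,2,2,0,0,0,1,0,2,1,1,1,0,1,0,0,0,1,0]
Step 5: insert fe at [6, 13, 15, 17] -> counters=[0,0,1,0,1,1,1,1,0,0,2,2,0,1,0,2,0,3,1,1,1,0,1,0,0,0,1,0]
Step 6: insert fe at [6, 13, 15, 17] -> counters=[0,0,1,0,1,1,2,1,0,0,2,2,0,2,0,3,0,4,1,1,1,0,1,0,0,0,1,0]
Step 7: delete g at [2, 11, 19, 22] -> counters=[0,0,0,0,1,1,2,1,0,0,2,1,0,2,0,3,0,4,1,0,1,0,0,0,0,0,1,0]
Step 8: delete wx at [10, 11, 17, 20] -> counters=[0,0,0,0,1,1,2,1,0,0,1,0,0,2,0,3,0,3,1,0,0,0,0,0,0,0,1,0]
Step 9: delete fe at [6, 13, 15, 17] -> counters=[0,0,0,0,1,1,1,1,0,0,1,0,0,1,0,2,0,2,1,0,0,0,0,0,0,0,1,0]
Step 10: insert fe at [6, 13, 15, 17] -> counters=[0,0,0,0,1,1,2,1,0,0,1,0,0,2,0,3,0,3,1,0,0,0,0,0,0,0,1,0]
Step 11: insert u at [4, 5, 10, 18] -> counters=[0,0,0,0,2,2,2,1,0,0,2,0,0,2,0,3,0,3,2,0,0,0,0,0,0,0,1,0]
Step 12: insert g at [2, 11, 19, 22] -> counters=[0,0,1,0,2,2,2,1,0,0,2,1,0,2,0,3,0,3,2,1,0,0,1,0,0,0,1,0]
Step 13: delete op at [7, 15, 17, 26] -> counters=[0,0,1,0,2,2,2,0,0,0,2,1,0,2,0,2,0,2,2,1,0,0,1,0,0,0,0,0]
Step 14: insert g at [2, 11, 19, 22] -> counters=[0,0,2,0,2,2,2,0,0,0,2,2,0,2,0,2,0,2,2,2,0,0,2,0,0,0,0,0]
Step 15: insert wx at [10, 11, 17, 20] -> counters=[0,0,2,0,2,2,2,0,0,0,3,3,0,2,0,2,0,3,2,2,1,0,2,0,0,0,0,0]
Step 16: insert u at [4, 5, 10, 18] -> counters=[0,0,2,0,3,3,2,0,0,0,4,3,0,2,0,2,0,3,3,2,1,0,2,0,0,0,0,0]
Step 17: delete fe at [6, 13, 15, 17] -> counters=[0,0,2,0,3,3,1,0,0,0,4,3,0,1,0,1,0,2,3,2,1,0,2,0,0,0,0,0]
Step 18: insert op at [7, 15, 17, 26] -> counters=[0,0,2,0,3,3,1,1,0,0,4,3,0,1,0,2,0,3,3,2,1,0,2,0,0,0,1,0]
Final counters=[0,0,2,0,3,3,1,1,0,0,4,3,0,1,0,2,0,3,3,2,1,0,2,0,0,0,1,0] -> 15 nonzero

Answer: 15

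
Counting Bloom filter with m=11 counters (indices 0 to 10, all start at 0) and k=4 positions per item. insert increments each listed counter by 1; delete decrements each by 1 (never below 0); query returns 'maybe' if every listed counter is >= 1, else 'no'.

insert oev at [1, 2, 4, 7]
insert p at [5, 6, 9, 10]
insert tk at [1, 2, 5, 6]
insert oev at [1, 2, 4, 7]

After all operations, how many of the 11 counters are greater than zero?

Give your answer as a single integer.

Answer: 8

Derivation:
Step 1: insert oev at [1, 2, 4, 7] -> counters=[0,1,1,0,1,0,0,1,0,0,0]
Step 2: insert p at [5, 6, 9, 10] -> counters=[0,1,1,0,1,1,1,1,0,1,1]
Step 3: insert tk at [1, 2, 5, 6] -> counters=[0,2,2,0,1,2,2,1,0,1,1]
Step 4: insert oev at [1, 2, 4, 7] -> counters=[0,3,3,0,2,2,2,2,0,1,1]
Final counters=[0,3,3,0,2,2,2,2,0,1,1] -> 8 nonzero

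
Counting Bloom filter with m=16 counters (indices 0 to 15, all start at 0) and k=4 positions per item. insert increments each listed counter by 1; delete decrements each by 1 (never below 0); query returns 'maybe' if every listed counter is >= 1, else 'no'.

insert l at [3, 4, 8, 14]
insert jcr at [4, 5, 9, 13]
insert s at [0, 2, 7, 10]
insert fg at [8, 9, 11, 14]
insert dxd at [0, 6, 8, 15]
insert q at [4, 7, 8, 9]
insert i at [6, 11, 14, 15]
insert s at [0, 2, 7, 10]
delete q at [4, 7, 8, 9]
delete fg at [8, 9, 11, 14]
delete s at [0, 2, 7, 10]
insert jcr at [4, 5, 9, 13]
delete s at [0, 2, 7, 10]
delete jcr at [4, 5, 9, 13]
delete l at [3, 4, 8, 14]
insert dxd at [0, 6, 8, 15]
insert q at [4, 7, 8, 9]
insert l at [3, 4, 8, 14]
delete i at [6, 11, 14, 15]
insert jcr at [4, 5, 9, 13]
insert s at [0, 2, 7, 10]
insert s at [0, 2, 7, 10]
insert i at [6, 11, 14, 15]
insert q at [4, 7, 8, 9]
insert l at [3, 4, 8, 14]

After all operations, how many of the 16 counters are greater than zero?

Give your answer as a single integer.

Answer: 14

Derivation:
Step 1: insert l at [3, 4, 8, 14] -> counters=[0,0,0,1,1,0,0,0,1,0,0,0,0,0,1,0]
Step 2: insert jcr at [4, 5, 9, 13] -> counters=[0,0,0,1,2,1,0,0,1,1,0,0,0,1,1,0]
Step 3: insert s at [0, 2, 7, 10] -> counters=[1,0,1,1,2,1,0,1,1,1,1,0,0,1,1,0]
Step 4: insert fg at [8, 9, 11, 14] -> counters=[1,0,1,1,2,1,0,1,2,2,1,1,0,1,2,0]
Step 5: insert dxd at [0, 6, 8, 15] -> counters=[2,0,1,1,2,1,1,1,3,2,1,1,0,1,2,1]
Step 6: insert q at [4, 7, 8, 9] -> counters=[2,0,1,1,3,1,1,2,4,3,1,1,0,1,2,1]
Step 7: insert i at [6, 11, 14, 15] -> counters=[2,0,1,1,3,1,2,2,4,3,1,2,0,1,3,2]
Step 8: insert s at [0, 2, 7, 10] -> counters=[3,0,2,1,3,1,2,3,4,3,2,2,0,1,3,2]
Step 9: delete q at [4, 7, 8, 9] -> counters=[3,0,2,1,2,1,2,2,3,2,2,2,0,1,3,2]
Step 10: delete fg at [8, 9, 11, 14] -> counters=[3,0,2,1,2,1,2,2,2,1,2,1,0,1,2,2]
Step 11: delete s at [0, 2, 7, 10] -> counters=[2,0,1,1,2,1,2,1,2,1,1,1,0,1,2,2]
Step 12: insert jcr at [4, 5, 9, 13] -> counters=[2,0,1,1,3,2,2,1,2,2,1,1,0,2,2,2]
Step 13: delete s at [0, 2, 7, 10] -> counters=[1,0,0,1,3,2,2,0,2,2,0,1,0,2,2,2]
Step 14: delete jcr at [4, 5, 9, 13] -> counters=[1,0,0,1,2,1,2,0,2,1,0,1,0,1,2,2]
Step 15: delete l at [3, 4, 8, 14] -> counters=[1,0,0,0,1,1,2,0,1,1,0,1,0,1,1,2]
Step 16: insert dxd at [0, 6, 8, 15] -> counters=[2,0,0,0,1,1,3,0,2,1,0,1,0,1,1,3]
Step 17: insert q at [4, 7, 8, 9] -> counters=[2,0,0,0,2,1,3,1,3,2,0,1,0,1,1,3]
Step 18: insert l at [3, 4, 8, 14] -> counters=[2,0,0,1,3,1,3,1,4,2,0,1,0,1,2,3]
Step 19: delete i at [6, 11, 14, 15] -> counters=[2,0,0,1,3,1,2,1,4,2,0,0,0,1,1,2]
Step 20: insert jcr at [4, 5, 9, 13] -> counters=[2,0,0,1,4,2,2,1,4,3,0,0,0,2,1,2]
Step 21: insert s at [0, 2, 7, 10] -> counters=[3,0,1,1,4,2,2,2,4,3,1,0,0,2,1,2]
Step 22: insert s at [0, 2, 7, 10] -> counters=[4,0,2,1,4,2,2,3,4,3,2,0,0,2,1,2]
Step 23: insert i at [6, 11, 14, 15] -> counters=[4,0,2,1,4,2,3,3,4,3,2,1,0,2,2,3]
Step 24: insert q at [4, 7, 8, 9] -> counters=[4,0,2,1,5,2,3,4,5,4,2,1,0,2,2,3]
Step 25: insert l at [3, 4, 8, 14] -> counters=[4,0,2,2,6,2,3,4,6,4,2,1,0,2,3,3]
Final counters=[4,0,2,2,6,2,3,4,6,4,2,1,0,2,3,3] -> 14 nonzero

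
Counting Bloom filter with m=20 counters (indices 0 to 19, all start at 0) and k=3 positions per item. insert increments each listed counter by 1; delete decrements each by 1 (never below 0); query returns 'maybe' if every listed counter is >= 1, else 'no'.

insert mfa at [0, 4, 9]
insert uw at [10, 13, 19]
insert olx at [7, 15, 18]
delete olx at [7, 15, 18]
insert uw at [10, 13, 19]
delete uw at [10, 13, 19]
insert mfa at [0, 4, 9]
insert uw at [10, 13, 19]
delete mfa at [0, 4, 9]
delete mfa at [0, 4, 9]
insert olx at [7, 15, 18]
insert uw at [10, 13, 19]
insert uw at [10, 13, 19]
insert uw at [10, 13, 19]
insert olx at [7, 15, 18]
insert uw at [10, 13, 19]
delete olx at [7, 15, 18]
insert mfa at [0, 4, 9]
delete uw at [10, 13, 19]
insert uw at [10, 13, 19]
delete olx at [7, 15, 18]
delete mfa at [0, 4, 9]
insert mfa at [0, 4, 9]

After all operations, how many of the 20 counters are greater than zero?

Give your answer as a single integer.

Step 1: insert mfa at [0, 4, 9] -> counters=[1,0,0,0,1,0,0,0,0,1,0,0,0,0,0,0,0,0,0,0]
Step 2: insert uw at [10, 13, 19] -> counters=[1,0,0,0,1,0,0,0,0,1,1,0,0,1,0,0,0,0,0,1]
Step 3: insert olx at [7, 15, 18] -> counters=[1,0,0,0,1,0,0,1,0,1,1,0,0,1,0,1,0,0,1,1]
Step 4: delete olx at [7, 15, 18] -> counters=[1,0,0,0,1,0,0,0,0,1,1,0,0,1,0,0,0,0,0,1]
Step 5: insert uw at [10, 13, 19] -> counters=[1,0,0,0,1,0,0,0,0,1,2,0,0,2,0,0,0,0,0,2]
Step 6: delete uw at [10, 13, 19] -> counters=[1,0,0,0,1,0,0,0,0,1,1,0,0,1,0,0,0,0,0,1]
Step 7: insert mfa at [0, 4, 9] -> counters=[2,0,0,0,2,0,0,0,0,2,1,0,0,1,0,0,0,0,0,1]
Step 8: insert uw at [10, 13, 19] -> counters=[2,0,0,0,2,0,0,0,0,2,2,0,0,2,0,0,0,0,0,2]
Step 9: delete mfa at [0, 4, 9] -> counters=[1,0,0,0,1,0,0,0,0,1,2,0,0,2,0,0,0,0,0,2]
Step 10: delete mfa at [0, 4, 9] -> counters=[0,0,0,0,0,0,0,0,0,0,2,0,0,2,0,0,0,0,0,2]
Step 11: insert olx at [7, 15, 18] -> counters=[0,0,0,0,0,0,0,1,0,0,2,0,0,2,0,1,0,0,1,2]
Step 12: insert uw at [10, 13, 19] -> counters=[0,0,0,0,0,0,0,1,0,0,3,0,0,3,0,1,0,0,1,3]
Step 13: insert uw at [10, 13, 19] -> counters=[0,0,0,0,0,0,0,1,0,0,4,0,0,4,0,1,0,0,1,4]
Step 14: insert uw at [10, 13, 19] -> counters=[0,0,0,0,0,0,0,1,0,0,5,0,0,5,0,1,0,0,1,5]
Step 15: insert olx at [7, 15, 18] -> counters=[0,0,0,0,0,0,0,2,0,0,5,0,0,5,0,2,0,0,2,5]
Step 16: insert uw at [10, 13, 19] -> counters=[0,0,0,0,0,0,0,2,0,0,6,0,0,6,0,2,0,0,2,6]
Step 17: delete olx at [7, 15, 18] -> counters=[0,0,0,0,0,0,0,1,0,0,6,0,0,6,0,1,0,0,1,6]
Step 18: insert mfa at [0, 4, 9] -> counters=[1,0,0,0,1,0,0,1,0,1,6,0,0,6,0,1,0,0,1,6]
Step 19: delete uw at [10, 13, 19] -> counters=[1,0,0,0,1,0,0,1,0,1,5,0,0,5,0,1,0,0,1,5]
Step 20: insert uw at [10, 13, 19] -> counters=[1,0,0,0,1,0,0,1,0,1,6,0,0,6,0,1,0,0,1,6]
Step 21: delete olx at [7, 15, 18] -> counters=[1,0,0,0,1,0,0,0,0,1,6,0,0,6,0,0,0,0,0,6]
Step 22: delete mfa at [0, 4, 9] -> counters=[0,0,0,0,0,0,0,0,0,0,6,0,0,6,0,0,0,0,0,6]
Step 23: insert mfa at [0, 4, 9] -> counters=[1,0,0,0,1,0,0,0,0,1,6,0,0,6,0,0,0,0,0,6]
Final counters=[1,0,0,0,1,0,0,0,0,1,6,0,0,6,0,0,0,0,0,6] -> 6 nonzero

Answer: 6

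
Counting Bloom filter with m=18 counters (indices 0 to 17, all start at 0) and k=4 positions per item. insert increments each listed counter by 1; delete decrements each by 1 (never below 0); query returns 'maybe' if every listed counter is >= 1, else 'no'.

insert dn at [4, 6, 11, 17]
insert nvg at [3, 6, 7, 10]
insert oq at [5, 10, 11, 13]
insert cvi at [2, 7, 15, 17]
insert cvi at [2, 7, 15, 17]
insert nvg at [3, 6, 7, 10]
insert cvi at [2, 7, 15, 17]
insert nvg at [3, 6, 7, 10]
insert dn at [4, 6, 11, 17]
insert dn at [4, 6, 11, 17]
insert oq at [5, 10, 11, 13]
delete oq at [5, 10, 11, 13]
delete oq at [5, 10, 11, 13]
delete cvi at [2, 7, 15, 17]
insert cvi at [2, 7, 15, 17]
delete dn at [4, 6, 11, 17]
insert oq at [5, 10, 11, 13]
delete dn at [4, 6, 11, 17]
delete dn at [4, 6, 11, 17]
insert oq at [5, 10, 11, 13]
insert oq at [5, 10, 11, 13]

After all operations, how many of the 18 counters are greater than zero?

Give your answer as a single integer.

Answer: 10

Derivation:
Step 1: insert dn at [4, 6, 11, 17] -> counters=[0,0,0,0,1,0,1,0,0,0,0,1,0,0,0,0,0,1]
Step 2: insert nvg at [3, 6, 7, 10] -> counters=[0,0,0,1,1,0,2,1,0,0,1,1,0,0,0,0,0,1]
Step 3: insert oq at [5, 10, 11, 13] -> counters=[0,0,0,1,1,1,2,1,0,0,2,2,0,1,0,0,0,1]
Step 4: insert cvi at [2, 7, 15, 17] -> counters=[0,0,1,1,1,1,2,2,0,0,2,2,0,1,0,1,0,2]
Step 5: insert cvi at [2, 7, 15, 17] -> counters=[0,0,2,1,1,1,2,3,0,0,2,2,0,1,0,2,0,3]
Step 6: insert nvg at [3, 6, 7, 10] -> counters=[0,0,2,2,1,1,3,4,0,0,3,2,0,1,0,2,0,3]
Step 7: insert cvi at [2, 7, 15, 17] -> counters=[0,0,3,2,1,1,3,5,0,0,3,2,0,1,0,3,0,4]
Step 8: insert nvg at [3, 6, 7, 10] -> counters=[0,0,3,3,1,1,4,6,0,0,4,2,0,1,0,3,0,4]
Step 9: insert dn at [4, 6, 11, 17] -> counters=[0,0,3,3,2,1,5,6,0,0,4,3,0,1,0,3,0,5]
Step 10: insert dn at [4, 6, 11, 17] -> counters=[0,0,3,3,3,1,6,6,0,0,4,4,0,1,0,3,0,6]
Step 11: insert oq at [5, 10, 11, 13] -> counters=[0,0,3,3,3,2,6,6,0,0,5,5,0,2,0,3,0,6]
Step 12: delete oq at [5, 10, 11, 13] -> counters=[0,0,3,3,3,1,6,6,0,0,4,4,0,1,0,3,0,6]
Step 13: delete oq at [5, 10, 11, 13] -> counters=[0,0,3,3,3,0,6,6,0,0,3,3,0,0,0,3,0,6]
Step 14: delete cvi at [2, 7, 15, 17] -> counters=[0,0,2,3,3,0,6,5,0,0,3,3,0,0,0,2,0,5]
Step 15: insert cvi at [2, 7, 15, 17] -> counters=[0,0,3,3,3,0,6,6,0,0,3,3,0,0,0,3,0,6]
Step 16: delete dn at [4, 6, 11, 17] -> counters=[0,0,3,3,2,0,5,6,0,0,3,2,0,0,0,3,0,5]
Step 17: insert oq at [5, 10, 11, 13] -> counters=[0,0,3,3,2,1,5,6,0,0,4,3,0,1,0,3,0,5]
Step 18: delete dn at [4, 6, 11, 17] -> counters=[0,0,3,3,1,1,4,6,0,0,4,2,0,1,0,3,0,4]
Step 19: delete dn at [4, 6, 11, 17] -> counters=[0,0,3,3,0,1,3,6,0,0,4,1,0,1,0,3,0,3]
Step 20: insert oq at [5, 10, 11, 13] -> counters=[0,0,3,3,0,2,3,6,0,0,5,2,0,2,0,3,0,3]
Step 21: insert oq at [5, 10, 11, 13] -> counters=[0,0,3,3,0,3,3,6,0,0,6,3,0,3,0,3,0,3]
Final counters=[0,0,3,3,0,3,3,6,0,0,6,3,0,3,0,3,0,3] -> 10 nonzero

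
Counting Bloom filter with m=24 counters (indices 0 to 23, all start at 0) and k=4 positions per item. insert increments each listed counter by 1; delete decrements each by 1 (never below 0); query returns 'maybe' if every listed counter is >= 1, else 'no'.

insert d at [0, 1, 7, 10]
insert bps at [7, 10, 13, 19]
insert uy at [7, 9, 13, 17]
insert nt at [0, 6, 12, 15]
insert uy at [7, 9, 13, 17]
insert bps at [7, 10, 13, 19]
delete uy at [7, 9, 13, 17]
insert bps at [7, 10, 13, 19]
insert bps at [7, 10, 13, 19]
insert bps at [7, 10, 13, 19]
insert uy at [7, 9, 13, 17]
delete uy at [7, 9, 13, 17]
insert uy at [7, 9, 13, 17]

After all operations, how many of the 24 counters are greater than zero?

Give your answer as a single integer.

Step 1: insert d at [0, 1, 7, 10] -> counters=[1,1,0,0,0,0,0,1,0,0,1,0,0,0,0,0,0,0,0,0,0,0,0,0]
Step 2: insert bps at [7, 10, 13, 19] -> counters=[1,1,0,0,0,0,0,2,0,0,2,0,0,1,0,0,0,0,0,1,0,0,0,0]
Step 3: insert uy at [7, 9, 13, 17] -> counters=[1,1,0,0,0,0,0,3,0,1,2,0,0,2,0,0,0,1,0,1,0,0,0,0]
Step 4: insert nt at [0, 6, 12, 15] -> counters=[2,1,0,0,0,0,1,3,0,1,2,0,1,2,0,1,0,1,0,1,0,0,0,0]
Step 5: insert uy at [7, 9, 13, 17] -> counters=[2,1,0,0,0,0,1,4,0,2,2,0,1,3,0,1,0,2,0,1,0,0,0,0]
Step 6: insert bps at [7, 10, 13, 19] -> counters=[2,1,0,0,0,0,1,5,0,2,3,0,1,4,0,1,0,2,0,2,0,0,0,0]
Step 7: delete uy at [7, 9, 13, 17] -> counters=[2,1,0,0,0,0,1,4,0,1,3,0,1,3,0,1,0,1,0,2,0,0,0,0]
Step 8: insert bps at [7, 10, 13, 19] -> counters=[2,1,0,0,0,0,1,5,0,1,4,0,1,4,0,1,0,1,0,3,0,0,0,0]
Step 9: insert bps at [7, 10, 13, 19] -> counters=[2,1,0,0,0,0,1,6,0,1,5,0,1,5,0,1,0,1,0,4,0,0,0,0]
Step 10: insert bps at [7, 10, 13, 19] -> counters=[2,1,0,0,0,0,1,7,0,1,6,0,1,6,0,1,0,1,0,5,0,0,0,0]
Step 11: insert uy at [7, 9, 13, 17] -> counters=[2,1,0,0,0,0,1,8,0,2,6,0,1,7,0,1,0,2,0,5,0,0,0,0]
Step 12: delete uy at [7, 9, 13, 17] -> counters=[2,1,0,0,0,0,1,7,0,1,6,0,1,6,0,1,0,1,0,5,0,0,0,0]
Step 13: insert uy at [7, 9, 13, 17] -> counters=[2,1,0,0,0,0,1,8,0,2,6,0,1,7,0,1,0,2,0,5,0,0,0,0]
Final counters=[2,1,0,0,0,0,1,8,0,2,6,0,1,7,0,1,0,2,0,5,0,0,0,0] -> 11 nonzero

Answer: 11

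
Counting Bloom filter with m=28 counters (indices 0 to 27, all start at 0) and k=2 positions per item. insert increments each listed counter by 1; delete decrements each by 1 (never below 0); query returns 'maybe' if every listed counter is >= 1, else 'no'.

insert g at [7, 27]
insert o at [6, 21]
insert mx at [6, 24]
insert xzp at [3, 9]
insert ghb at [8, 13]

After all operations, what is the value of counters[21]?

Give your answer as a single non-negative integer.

Step 1: insert g at [7, 27] -> counters=[0,0,0,0,0,0,0,1,0,0,0,0,0,0,0,0,0,0,0,0,0,0,0,0,0,0,0,1]
Step 2: insert o at [6, 21] -> counters=[0,0,0,0,0,0,1,1,0,0,0,0,0,0,0,0,0,0,0,0,0,1,0,0,0,0,0,1]
Step 3: insert mx at [6, 24] -> counters=[0,0,0,0,0,0,2,1,0,0,0,0,0,0,0,0,0,0,0,0,0,1,0,0,1,0,0,1]
Step 4: insert xzp at [3, 9] -> counters=[0,0,0,1,0,0,2,1,0,1,0,0,0,0,0,0,0,0,0,0,0,1,0,0,1,0,0,1]
Step 5: insert ghb at [8, 13] -> counters=[0,0,0,1,0,0,2,1,1,1,0,0,0,1,0,0,0,0,0,0,0,1,0,0,1,0,0,1]
Final counters=[0,0,0,1,0,0,2,1,1,1,0,0,0,1,0,0,0,0,0,0,0,1,0,0,1,0,0,1] -> counters[21]=1

Answer: 1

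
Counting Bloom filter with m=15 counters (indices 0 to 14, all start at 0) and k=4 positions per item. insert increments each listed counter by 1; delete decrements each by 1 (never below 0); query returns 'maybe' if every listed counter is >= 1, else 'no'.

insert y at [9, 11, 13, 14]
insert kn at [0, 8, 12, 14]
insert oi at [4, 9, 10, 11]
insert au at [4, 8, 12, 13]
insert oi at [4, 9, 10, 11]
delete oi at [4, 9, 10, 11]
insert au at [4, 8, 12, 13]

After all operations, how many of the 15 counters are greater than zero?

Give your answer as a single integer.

Step 1: insert y at [9, 11, 13, 14] -> counters=[0,0,0,0,0,0,0,0,0,1,0,1,0,1,1]
Step 2: insert kn at [0, 8, 12, 14] -> counters=[1,0,0,0,0,0,0,0,1,1,0,1,1,1,2]
Step 3: insert oi at [4, 9, 10, 11] -> counters=[1,0,0,0,1,0,0,0,1,2,1,2,1,1,2]
Step 4: insert au at [4, 8, 12, 13] -> counters=[1,0,0,0,2,0,0,0,2,2,1,2,2,2,2]
Step 5: insert oi at [4, 9, 10, 11] -> counters=[1,0,0,0,3,0,0,0,2,3,2,3,2,2,2]
Step 6: delete oi at [4, 9, 10, 11] -> counters=[1,0,0,0,2,0,0,0,2,2,1,2,2,2,2]
Step 7: insert au at [4, 8, 12, 13] -> counters=[1,0,0,0,3,0,0,0,3,2,1,2,3,3,2]
Final counters=[1,0,0,0,3,0,0,0,3,2,1,2,3,3,2] -> 9 nonzero

Answer: 9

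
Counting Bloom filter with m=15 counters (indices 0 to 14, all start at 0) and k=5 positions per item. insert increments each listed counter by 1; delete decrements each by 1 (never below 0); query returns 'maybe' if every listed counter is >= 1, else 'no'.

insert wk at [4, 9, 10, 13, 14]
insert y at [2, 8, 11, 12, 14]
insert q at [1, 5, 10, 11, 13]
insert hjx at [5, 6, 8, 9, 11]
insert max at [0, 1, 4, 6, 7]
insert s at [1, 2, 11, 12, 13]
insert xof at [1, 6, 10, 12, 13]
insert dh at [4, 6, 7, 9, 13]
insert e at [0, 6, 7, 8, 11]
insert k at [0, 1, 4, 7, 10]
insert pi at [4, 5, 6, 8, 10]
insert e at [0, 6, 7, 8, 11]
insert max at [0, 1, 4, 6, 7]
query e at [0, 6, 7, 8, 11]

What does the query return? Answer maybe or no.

Step 1: insert wk at [4, 9, 10, 13, 14] -> counters=[0,0,0,0,1,0,0,0,0,1,1,0,0,1,1]
Step 2: insert y at [2, 8, 11, 12, 14] -> counters=[0,0,1,0,1,0,0,0,1,1,1,1,1,1,2]
Step 3: insert q at [1, 5, 10, 11, 13] -> counters=[0,1,1,0,1,1,0,0,1,1,2,2,1,2,2]
Step 4: insert hjx at [5, 6, 8, 9, 11] -> counters=[0,1,1,0,1,2,1,0,2,2,2,3,1,2,2]
Step 5: insert max at [0, 1, 4, 6, 7] -> counters=[1,2,1,0,2,2,2,1,2,2,2,3,1,2,2]
Step 6: insert s at [1, 2, 11, 12, 13] -> counters=[1,3,2,0,2,2,2,1,2,2,2,4,2,3,2]
Step 7: insert xof at [1, 6, 10, 12, 13] -> counters=[1,4,2,0,2,2,3,1,2,2,3,4,3,4,2]
Step 8: insert dh at [4, 6, 7, 9, 13] -> counters=[1,4,2,0,3,2,4,2,2,3,3,4,3,5,2]
Step 9: insert e at [0, 6, 7, 8, 11] -> counters=[2,4,2,0,3,2,5,3,3,3,3,5,3,5,2]
Step 10: insert k at [0, 1, 4, 7, 10] -> counters=[3,5,2,0,4,2,5,4,3,3,4,5,3,5,2]
Step 11: insert pi at [4, 5, 6, 8, 10] -> counters=[3,5,2,0,5,3,6,4,4,3,5,5,3,5,2]
Step 12: insert e at [0, 6, 7, 8, 11] -> counters=[4,5,2,0,5,3,7,5,5,3,5,6,3,5,2]
Step 13: insert max at [0, 1, 4, 6, 7] -> counters=[5,6,2,0,6,3,8,6,5,3,5,6,3,5,2]
Query e: check counters[0]=5 counters[6]=8 counters[7]=6 counters[8]=5 counters[11]=6 -> maybe

Answer: maybe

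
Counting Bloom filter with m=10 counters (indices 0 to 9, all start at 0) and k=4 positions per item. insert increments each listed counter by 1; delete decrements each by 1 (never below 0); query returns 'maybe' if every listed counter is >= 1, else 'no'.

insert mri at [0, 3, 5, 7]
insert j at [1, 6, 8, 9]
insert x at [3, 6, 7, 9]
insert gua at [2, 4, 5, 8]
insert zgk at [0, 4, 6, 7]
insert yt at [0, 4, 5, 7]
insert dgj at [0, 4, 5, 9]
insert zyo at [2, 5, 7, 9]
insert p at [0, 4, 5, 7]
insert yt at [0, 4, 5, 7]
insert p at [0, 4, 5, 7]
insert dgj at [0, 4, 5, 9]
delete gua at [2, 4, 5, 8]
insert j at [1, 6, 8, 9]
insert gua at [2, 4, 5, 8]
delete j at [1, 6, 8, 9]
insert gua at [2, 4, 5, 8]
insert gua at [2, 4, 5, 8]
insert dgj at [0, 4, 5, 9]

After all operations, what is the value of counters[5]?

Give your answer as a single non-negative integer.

Answer: 12

Derivation:
Step 1: insert mri at [0, 3, 5, 7] -> counters=[1,0,0,1,0,1,0,1,0,0]
Step 2: insert j at [1, 6, 8, 9] -> counters=[1,1,0,1,0,1,1,1,1,1]
Step 3: insert x at [3, 6, 7, 9] -> counters=[1,1,0,2,0,1,2,2,1,2]
Step 4: insert gua at [2, 4, 5, 8] -> counters=[1,1,1,2,1,2,2,2,2,2]
Step 5: insert zgk at [0, 4, 6, 7] -> counters=[2,1,1,2,2,2,3,3,2,2]
Step 6: insert yt at [0, 4, 5, 7] -> counters=[3,1,1,2,3,3,3,4,2,2]
Step 7: insert dgj at [0, 4, 5, 9] -> counters=[4,1,1,2,4,4,3,4,2,3]
Step 8: insert zyo at [2, 5, 7, 9] -> counters=[4,1,2,2,4,5,3,5,2,4]
Step 9: insert p at [0, 4, 5, 7] -> counters=[5,1,2,2,5,6,3,6,2,4]
Step 10: insert yt at [0, 4, 5, 7] -> counters=[6,1,2,2,6,7,3,7,2,4]
Step 11: insert p at [0, 4, 5, 7] -> counters=[7,1,2,2,7,8,3,8,2,4]
Step 12: insert dgj at [0, 4, 5, 9] -> counters=[8,1,2,2,8,9,3,8,2,5]
Step 13: delete gua at [2, 4, 5, 8] -> counters=[8,1,1,2,7,8,3,8,1,5]
Step 14: insert j at [1, 6, 8, 9] -> counters=[8,2,1,2,7,8,4,8,2,6]
Step 15: insert gua at [2, 4, 5, 8] -> counters=[8,2,2,2,8,9,4,8,3,6]
Step 16: delete j at [1, 6, 8, 9] -> counters=[8,1,2,2,8,9,3,8,2,5]
Step 17: insert gua at [2, 4, 5, 8] -> counters=[8,1,3,2,9,10,3,8,3,5]
Step 18: insert gua at [2, 4, 5, 8] -> counters=[8,1,4,2,10,11,3,8,4,5]
Step 19: insert dgj at [0, 4, 5, 9] -> counters=[9,1,4,2,11,12,3,8,4,6]
Final counters=[9,1,4,2,11,12,3,8,4,6] -> counters[5]=12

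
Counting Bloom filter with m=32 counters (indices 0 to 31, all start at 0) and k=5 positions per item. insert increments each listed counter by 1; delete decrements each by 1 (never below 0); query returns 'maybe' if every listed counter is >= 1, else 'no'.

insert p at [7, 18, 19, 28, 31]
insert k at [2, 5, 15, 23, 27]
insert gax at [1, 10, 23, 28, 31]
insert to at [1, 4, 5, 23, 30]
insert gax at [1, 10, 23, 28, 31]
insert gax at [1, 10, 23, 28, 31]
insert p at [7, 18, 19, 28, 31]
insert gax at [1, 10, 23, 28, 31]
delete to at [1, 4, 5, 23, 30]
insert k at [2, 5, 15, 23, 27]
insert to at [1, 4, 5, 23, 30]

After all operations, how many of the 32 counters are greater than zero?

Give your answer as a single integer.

Step 1: insert p at [7, 18, 19, 28, 31] -> counters=[0,0,0,0,0,0,0,1,0,0,0,0,0,0,0,0,0,0,1,1,0,0,0,0,0,0,0,0,1,0,0,1]
Step 2: insert k at [2, 5, 15, 23, 27] -> counters=[0,0,1,0,0,1,0,1,0,0,0,0,0,0,0,1,0,0,1,1,0,0,0,1,0,0,0,1,1,0,0,1]
Step 3: insert gax at [1, 10, 23, 28, 31] -> counters=[0,1,1,0,0,1,0,1,0,0,1,0,0,0,0,1,0,0,1,1,0,0,0,2,0,0,0,1,2,0,0,2]
Step 4: insert to at [1, 4, 5, 23, 30] -> counters=[0,2,1,0,1,2,0,1,0,0,1,0,0,0,0,1,0,0,1,1,0,0,0,3,0,0,0,1,2,0,1,2]
Step 5: insert gax at [1, 10, 23, 28, 31] -> counters=[0,3,1,0,1,2,0,1,0,0,2,0,0,0,0,1,0,0,1,1,0,0,0,4,0,0,0,1,3,0,1,3]
Step 6: insert gax at [1, 10, 23, 28, 31] -> counters=[0,4,1,0,1,2,0,1,0,0,3,0,0,0,0,1,0,0,1,1,0,0,0,5,0,0,0,1,4,0,1,4]
Step 7: insert p at [7, 18, 19, 28, 31] -> counters=[0,4,1,0,1,2,0,2,0,0,3,0,0,0,0,1,0,0,2,2,0,0,0,5,0,0,0,1,5,0,1,5]
Step 8: insert gax at [1, 10, 23, 28, 31] -> counters=[0,5,1,0,1,2,0,2,0,0,4,0,0,0,0,1,0,0,2,2,0,0,0,6,0,0,0,1,6,0,1,6]
Step 9: delete to at [1, 4, 5, 23, 30] -> counters=[0,4,1,0,0,1,0,2,0,0,4,0,0,0,0,1,0,0,2,2,0,0,0,5,0,0,0,1,6,0,0,6]
Step 10: insert k at [2, 5, 15, 23, 27] -> counters=[0,4,2,0,0,2,0,2,0,0,4,0,0,0,0,2,0,0,2,2,0,0,0,6,0,0,0,2,6,0,0,6]
Step 11: insert to at [1, 4, 5, 23, 30] -> counters=[0,5,2,0,1,3,0,2,0,0,4,0,0,0,0,2,0,0,2,2,0,0,0,7,0,0,0,2,6,0,1,6]
Final counters=[0,5,2,0,1,3,0,2,0,0,4,0,0,0,0,2,0,0,2,2,0,0,0,7,0,0,0,2,6,0,1,6] -> 14 nonzero

Answer: 14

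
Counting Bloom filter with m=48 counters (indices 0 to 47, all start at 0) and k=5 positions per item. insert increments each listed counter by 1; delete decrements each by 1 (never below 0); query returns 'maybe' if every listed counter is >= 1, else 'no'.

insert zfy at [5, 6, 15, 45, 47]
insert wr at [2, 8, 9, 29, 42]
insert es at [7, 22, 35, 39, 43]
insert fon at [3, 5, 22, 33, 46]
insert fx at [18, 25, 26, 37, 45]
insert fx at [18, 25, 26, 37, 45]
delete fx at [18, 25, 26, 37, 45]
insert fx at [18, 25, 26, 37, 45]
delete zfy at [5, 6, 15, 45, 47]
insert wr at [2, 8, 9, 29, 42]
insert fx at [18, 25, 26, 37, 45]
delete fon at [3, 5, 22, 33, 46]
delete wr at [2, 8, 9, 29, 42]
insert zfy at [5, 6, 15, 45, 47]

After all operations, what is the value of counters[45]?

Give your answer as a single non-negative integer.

Answer: 4

Derivation:
Step 1: insert zfy at [5, 6, 15, 45, 47] -> counters=[0,0,0,0,0,1,1,0,0,0,0,0,0,0,0,1,0,0,0,0,0,0,0,0,0,0,0,0,0,0,0,0,0,0,0,0,0,0,0,0,0,0,0,0,0,1,0,1]
Step 2: insert wr at [2, 8, 9, 29, 42] -> counters=[0,0,1,0,0,1,1,0,1,1,0,0,0,0,0,1,0,0,0,0,0,0,0,0,0,0,0,0,0,1,0,0,0,0,0,0,0,0,0,0,0,0,1,0,0,1,0,1]
Step 3: insert es at [7, 22, 35, 39, 43] -> counters=[0,0,1,0,0,1,1,1,1,1,0,0,0,0,0,1,0,0,0,0,0,0,1,0,0,0,0,0,0,1,0,0,0,0,0,1,0,0,0,1,0,0,1,1,0,1,0,1]
Step 4: insert fon at [3, 5, 22, 33, 46] -> counters=[0,0,1,1,0,2,1,1,1,1,0,0,0,0,0,1,0,0,0,0,0,0,2,0,0,0,0,0,0,1,0,0,0,1,0,1,0,0,0,1,0,0,1,1,0,1,1,1]
Step 5: insert fx at [18, 25, 26, 37, 45] -> counters=[0,0,1,1,0,2,1,1,1,1,0,0,0,0,0,1,0,0,1,0,0,0,2,0,0,1,1,0,0,1,0,0,0,1,0,1,0,1,0,1,0,0,1,1,0,2,1,1]
Step 6: insert fx at [18, 25, 26, 37, 45] -> counters=[0,0,1,1,0,2,1,1,1,1,0,0,0,0,0,1,0,0,2,0,0,0,2,0,0,2,2,0,0,1,0,0,0,1,0,1,0,2,0,1,0,0,1,1,0,3,1,1]
Step 7: delete fx at [18, 25, 26, 37, 45] -> counters=[0,0,1,1,0,2,1,1,1,1,0,0,0,0,0,1,0,0,1,0,0,0,2,0,0,1,1,0,0,1,0,0,0,1,0,1,0,1,0,1,0,0,1,1,0,2,1,1]
Step 8: insert fx at [18, 25, 26, 37, 45] -> counters=[0,0,1,1,0,2,1,1,1,1,0,0,0,0,0,1,0,0,2,0,0,0,2,0,0,2,2,0,0,1,0,0,0,1,0,1,0,2,0,1,0,0,1,1,0,3,1,1]
Step 9: delete zfy at [5, 6, 15, 45, 47] -> counters=[0,0,1,1,0,1,0,1,1,1,0,0,0,0,0,0,0,0,2,0,0,0,2,0,0,2,2,0,0,1,0,0,0,1,0,1,0,2,0,1,0,0,1,1,0,2,1,0]
Step 10: insert wr at [2, 8, 9, 29, 42] -> counters=[0,0,2,1,0,1,0,1,2,2,0,0,0,0,0,0,0,0,2,0,0,0,2,0,0,2,2,0,0,2,0,0,0,1,0,1,0,2,0,1,0,0,2,1,0,2,1,0]
Step 11: insert fx at [18, 25, 26, 37, 45] -> counters=[0,0,2,1,0,1,0,1,2,2,0,0,0,0,0,0,0,0,3,0,0,0,2,0,0,3,3,0,0,2,0,0,0,1,0,1,0,3,0,1,0,0,2,1,0,3,1,0]
Step 12: delete fon at [3, 5, 22, 33, 46] -> counters=[0,0,2,0,0,0,0,1,2,2,0,0,0,0,0,0,0,0,3,0,0,0,1,0,0,3,3,0,0,2,0,0,0,0,0,1,0,3,0,1,0,0,2,1,0,3,0,0]
Step 13: delete wr at [2, 8, 9, 29, 42] -> counters=[0,0,1,0,0,0,0,1,1,1,0,0,0,0,0,0,0,0,3,0,0,0,1,0,0,3,3,0,0,1,0,0,0,0,0,1,0,3,0,1,0,0,1,1,0,3,0,0]
Step 14: insert zfy at [5, 6, 15, 45, 47] -> counters=[0,0,1,0,0,1,1,1,1,1,0,0,0,0,0,1,0,0,3,0,0,0,1,0,0,3,3,0,0,1,0,0,0,0,0,1,0,3,0,1,0,0,1,1,0,4,0,1]
Final counters=[0,0,1,0,0,1,1,1,1,1,0,0,0,0,0,1,0,0,3,0,0,0,1,0,0,3,3,0,0,1,0,0,0,0,0,1,0,3,0,1,0,0,1,1,0,4,0,1] -> counters[45]=4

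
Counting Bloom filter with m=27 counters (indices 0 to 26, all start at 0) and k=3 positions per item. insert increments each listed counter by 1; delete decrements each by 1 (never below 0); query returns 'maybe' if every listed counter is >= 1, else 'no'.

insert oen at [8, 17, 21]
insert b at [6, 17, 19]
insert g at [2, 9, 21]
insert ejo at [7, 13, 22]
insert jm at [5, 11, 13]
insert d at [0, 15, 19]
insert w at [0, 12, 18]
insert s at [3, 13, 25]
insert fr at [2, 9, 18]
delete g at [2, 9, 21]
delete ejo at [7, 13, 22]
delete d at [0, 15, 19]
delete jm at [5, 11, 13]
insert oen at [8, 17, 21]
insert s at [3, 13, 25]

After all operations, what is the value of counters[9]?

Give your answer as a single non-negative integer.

Step 1: insert oen at [8, 17, 21] -> counters=[0,0,0,0,0,0,0,0,1,0,0,0,0,0,0,0,0,1,0,0,0,1,0,0,0,0,0]
Step 2: insert b at [6, 17, 19] -> counters=[0,0,0,0,0,0,1,0,1,0,0,0,0,0,0,0,0,2,0,1,0,1,0,0,0,0,0]
Step 3: insert g at [2, 9, 21] -> counters=[0,0,1,0,0,0,1,0,1,1,0,0,0,0,0,0,0,2,0,1,0,2,0,0,0,0,0]
Step 4: insert ejo at [7, 13, 22] -> counters=[0,0,1,0,0,0,1,1,1,1,0,0,0,1,0,0,0,2,0,1,0,2,1,0,0,0,0]
Step 5: insert jm at [5, 11, 13] -> counters=[0,0,1,0,0,1,1,1,1,1,0,1,0,2,0,0,0,2,0,1,0,2,1,0,0,0,0]
Step 6: insert d at [0, 15, 19] -> counters=[1,0,1,0,0,1,1,1,1,1,0,1,0,2,0,1,0,2,0,2,0,2,1,0,0,0,0]
Step 7: insert w at [0, 12, 18] -> counters=[2,0,1,0,0,1,1,1,1,1,0,1,1,2,0,1,0,2,1,2,0,2,1,0,0,0,0]
Step 8: insert s at [3, 13, 25] -> counters=[2,0,1,1,0,1,1,1,1,1,0,1,1,3,0,1,0,2,1,2,0,2,1,0,0,1,0]
Step 9: insert fr at [2, 9, 18] -> counters=[2,0,2,1,0,1,1,1,1,2,0,1,1,3,0,1,0,2,2,2,0,2,1,0,0,1,0]
Step 10: delete g at [2, 9, 21] -> counters=[2,0,1,1,0,1,1,1,1,1,0,1,1,3,0,1,0,2,2,2,0,1,1,0,0,1,0]
Step 11: delete ejo at [7, 13, 22] -> counters=[2,0,1,1,0,1,1,0,1,1,0,1,1,2,0,1,0,2,2,2,0,1,0,0,0,1,0]
Step 12: delete d at [0, 15, 19] -> counters=[1,0,1,1,0,1,1,0,1,1,0,1,1,2,0,0,0,2,2,1,0,1,0,0,0,1,0]
Step 13: delete jm at [5, 11, 13] -> counters=[1,0,1,1,0,0,1,0,1,1,0,0,1,1,0,0,0,2,2,1,0,1,0,0,0,1,0]
Step 14: insert oen at [8, 17, 21] -> counters=[1,0,1,1,0,0,1,0,2,1,0,0,1,1,0,0,0,3,2,1,0,2,0,0,0,1,0]
Step 15: insert s at [3, 13, 25] -> counters=[1,0,1,2,0,0,1,0,2,1,0,0,1,2,0,0,0,3,2,1,0,2,0,0,0,2,0]
Final counters=[1,0,1,2,0,0,1,0,2,1,0,0,1,2,0,0,0,3,2,1,0,2,0,0,0,2,0] -> counters[9]=1

Answer: 1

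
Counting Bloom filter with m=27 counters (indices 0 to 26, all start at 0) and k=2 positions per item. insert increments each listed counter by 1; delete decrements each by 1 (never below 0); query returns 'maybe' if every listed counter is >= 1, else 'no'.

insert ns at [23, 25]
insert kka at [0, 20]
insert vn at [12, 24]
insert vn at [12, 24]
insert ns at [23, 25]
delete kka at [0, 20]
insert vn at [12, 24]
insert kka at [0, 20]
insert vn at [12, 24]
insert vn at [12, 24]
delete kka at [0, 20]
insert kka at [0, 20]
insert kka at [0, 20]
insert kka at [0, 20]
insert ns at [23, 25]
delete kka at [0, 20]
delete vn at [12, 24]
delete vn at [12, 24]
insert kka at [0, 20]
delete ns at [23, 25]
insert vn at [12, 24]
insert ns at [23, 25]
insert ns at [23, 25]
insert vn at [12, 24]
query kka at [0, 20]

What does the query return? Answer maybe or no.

Answer: maybe

Derivation:
Step 1: insert ns at [23, 25] -> counters=[0,0,0,0,0,0,0,0,0,0,0,0,0,0,0,0,0,0,0,0,0,0,0,1,0,1,0]
Step 2: insert kka at [0, 20] -> counters=[1,0,0,0,0,0,0,0,0,0,0,0,0,0,0,0,0,0,0,0,1,0,0,1,0,1,0]
Step 3: insert vn at [12, 24] -> counters=[1,0,0,0,0,0,0,0,0,0,0,0,1,0,0,0,0,0,0,0,1,0,0,1,1,1,0]
Step 4: insert vn at [12, 24] -> counters=[1,0,0,0,0,0,0,0,0,0,0,0,2,0,0,0,0,0,0,0,1,0,0,1,2,1,0]
Step 5: insert ns at [23, 25] -> counters=[1,0,0,0,0,0,0,0,0,0,0,0,2,0,0,0,0,0,0,0,1,0,0,2,2,2,0]
Step 6: delete kka at [0, 20] -> counters=[0,0,0,0,0,0,0,0,0,0,0,0,2,0,0,0,0,0,0,0,0,0,0,2,2,2,0]
Step 7: insert vn at [12, 24] -> counters=[0,0,0,0,0,0,0,0,0,0,0,0,3,0,0,0,0,0,0,0,0,0,0,2,3,2,0]
Step 8: insert kka at [0, 20] -> counters=[1,0,0,0,0,0,0,0,0,0,0,0,3,0,0,0,0,0,0,0,1,0,0,2,3,2,0]
Step 9: insert vn at [12, 24] -> counters=[1,0,0,0,0,0,0,0,0,0,0,0,4,0,0,0,0,0,0,0,1,0,0,2,4,2,0]
Step 10: insert vn at [12, 24] -> counters=[1,0,0,0,0,0,0,0,0,0,0,0,5,0,0,0,0,0,0,0,1,0,0,2,5,2,0]
Step 11: delete kka at [0, 20] -> counters=[0,0,0,0,0,0,0,0,0,0,0,0,5,0,0,0,0,0,0,0,0,0,0,2,5,2,0]
Step 12: insert kka at [0, 20] -> counters=[1,0,0,0,0,0,0,0,0,0,0,0,5,0,0,0,0,0,0,0,1,0,0,2,5,2,0]
Step 13: insert kka at [0, 20] -> counters=[2,0,0,0,0,0,0,0,0,0,0,0,5,0,0,0,0,0,0,0,2,0,0,2,5,2,0]
Step 14: insert kka at [0, 20] -> counters=[3,0,0,0,0,0,0,0,0,0,0,0,5,0,0,0,0,0,0,0,3,0,0,2,5,2,0]
Step 15: insert ns at [23, 25] -> counters=[3,0,0,0,0,0,0,0,0,0,0,0,5,0,0,0,0,0,0,0,3,0,0,3,5,3,0]
Step 16: delete kka at [0, 20] -> counters=[2,0,0,0,0,0,0,0,0,0,0,0,5,0,0,0,0,0,0,0,2,0,0,3,5,3,0]
Step 17: delete vn at [12, 24] -> counters=[2,0,0,0,0,0,0,0,0,0,0,0,4,0,0,0,0,0,0,0,2,0,0,3,4,3,0]
Step 18: delete vn at [12, 24] -> counters=[2,0,0,0,0,0,0,0,0,0,0,0,3,0,0,0,0,0,0,0,2,0,0,3,3,3,0]
Step 19: insert kka at [0, 20] -> counters=[3,0,0,0,0,0,0,0,0,0,0,0,3,0,0,0,0,0,0,0,3,0,0,3,3,3,0]
Step 20: delete ns at [23, 25] -> counters=[3,0,0,0,0,0,0,0,0,0,0,0,3,0,0,0,0,0,0,0,3,0,0,2,3,2,0]
Step 21: insert vn at [12, 24] -> counters=[3,0,0,0,0,0,0,0,0,0,0,0,4,0,0,0,0,0,0,0,3,0,0,2,4,2,0]
Step 22: insert ns at [23, 25] -> counters=[3,0,0,0,0,0,0,0,0,0,0,0,4,0,0,0,0,0,0,0,3,0,0,3,4,3,0]
Step 23: insert ns at [23, 25] -> counters=[3,0,0,0,0,0,0,0,0,0,0,0,4,0,0,0,0,0,0,0,3,0,0,4,4,4,0]
Step 24: insert vn at [12, 24] -> counters=[3,0,0,0,0,0,0,0,0,0,0,0,5,0,0,0,0,0,0,0,3,0,0,4,5,4,0]
Query kka: check counters[0]=3 counters[20]=3 -> maybe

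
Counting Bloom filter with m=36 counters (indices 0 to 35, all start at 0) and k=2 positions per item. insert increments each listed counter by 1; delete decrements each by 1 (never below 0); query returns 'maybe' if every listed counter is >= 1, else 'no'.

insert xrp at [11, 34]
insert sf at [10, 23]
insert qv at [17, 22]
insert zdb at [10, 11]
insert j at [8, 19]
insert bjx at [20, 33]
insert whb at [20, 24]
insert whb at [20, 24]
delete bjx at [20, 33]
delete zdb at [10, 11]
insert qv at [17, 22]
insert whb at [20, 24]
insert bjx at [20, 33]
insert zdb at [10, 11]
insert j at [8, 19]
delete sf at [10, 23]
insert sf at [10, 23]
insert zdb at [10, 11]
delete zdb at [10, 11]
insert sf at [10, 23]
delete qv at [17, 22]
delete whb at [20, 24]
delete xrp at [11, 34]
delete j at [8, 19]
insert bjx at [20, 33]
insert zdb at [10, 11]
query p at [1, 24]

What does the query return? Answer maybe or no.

Answer: no

Derivation:
Step 1: insert xrp at [11, 34] -> counters=[0,0,0,0,0,0,0,0,0,0,0,1,0,0,0,0,0,0,0,0,0,0,0,0,0,0,0,0,0,0,0,0,0,0,1,0]
Step 2: insert sf at [10, 23] -> counters=[0,0,0,0,0,0,0,0,0,0,1,1,0,0,0,0,0,0,0,0,0,0,0,1,0,0,0,0,0,0,0,0,0,0,1,0]
Step 3: insert qv at [17, 22] -> counters=[0,0,0,0,0,0,0,0,0,0,1,1,0,0,0,0,0,1,0,0,0,0,1,1,0,0,0,0,0,0,0,0,0,0,1,0]
Step 4: insert zdb at [10, 11] -> counters=[0,0,0,0,0,0,0,0,0,0,2,2,0,0,0,0,0,1,0,0,0,0,1,1,0,0,0,0,0,0,0,0,0,0,1,0]
Step 5: insert j at [8, 19] -> counters=[0,0,0,0,0,0,0,0,1,0,2,2,0,0,0,0,0,1,0,1,0,0,1,1,0,0,0,0,0,0,0,0,0,0,1,0]
Step 6: insert bjx at [20, 33] -> counters=[0,0,0,0,0,0,0,0,1,0,2,2,0,0,0,0,0,1,0,1,1,0,1,1,0,0,0,0,0,0,0,0,0,1,1,0]
Step 7: insert whb at [20, 24] -> counters=[0,0,0,0,0,0,0,0,1,0,2,2,0,0,0,0,0,1,0,1,2,0,1,1,1,0,0,0,0,0,0,0,0,1,1,0]
Step 8: insert whb at [20, 24] -> counters=[0,0,0,0,0,0,0,0,1,0,2,2,0,0,0,0,0,1,0,1,3,0,1,1,2,0,0,0,0,0,0,0,0,1,1,0]
Step 9: delete bjx at [20, 33] -> counters=[0,0,0,0,0,0,0,0,1,0,2,2,0,0,0,0,0,1,0,1,2,0,1,1,2,0,0,0,0,0,0,0,0,0,1,0]
Step 10: delete zdb at [10, 11] -> counters=[0,0,0,0,0,0,0,0,1,0,1,1,0,0,0,0,0,1,0,1,2,0,1,1,2,0,0,0,0,0,0,0,0,0,1,0]
Step 11: insert qv at [17, 22] -> counters=[0,0,0,0,0,0,0,0,1,0,1,1,0,0,0,0,0,2,0,1,2,0,2,1,2,0,0,0,0,0,0,0,0,0,1,0]
Step 12: insert whb at [20, 24] -> counters=[0,0,0,0,0,0,0,0,1,0,1,1,0,0,0,0,0,2,0,1,3,0,2,1,3,0,0,0,0,0,0,0,0,0,1,0]
Step 13: insert bjx at [20, 33] -> counters=[0,0,0,0,0,0,0,0,1,0,1,1,0,0,0,0,0,2,0,1,4,0,2,1,3,0,0,0,0,0,0,0,0,1,1,0]
Step 14: insert zdb at [10, 11] -> counters=[0,0,0,0,0,0,0,0,1,0,2,2,0,0,0,0,0,2,0,1,4,0,2,1,3,0,0,0,0,0,0,0,0,1,1,0]
Step 15: insert j at [8, 19] -> counters=[0,0,0,0,0,0,0,0,2,0,2,2,0,0,0,0,0,2,0,2,4,0,2,1,3,0,0,0,0,0,0,0,0,1,1,0]
Step 16: delete sf at [10, 23] -> counters=[0,0,0,0,0,0,0,0,2,0,1,2,0,0,0,0,0,2,0,2,4,0,2,0,3,0,0,0,0,0,0,0,0,1,1,0]
Step 17: insert sf at [10, 23] -> counters=[0,0,0,0,0,0,0,0,2,0,2,2,0,0,0,0,0,2,0,2,4,0,2,1,3,0,0,0,0,0,0,0,0,1,1,0]
Step 18: insert zdb at [10, 11] -> counters=[0,0,0,0,0,0,0,0,2,0,3,3,0,0,0,0,0,2,0,2,4,0,2,1,3,0,0,0,0,0,0,0,0,1,1,0]
Step 19: delete zdb at [10, 11] -> counters=[0,0,0,0,0,0,0,0,2,0,2,2,0,0,0,0,0,2,0,2,4,0,2,1,3,0,0,0,0,0,0,0,0,1,1,0]
Step 20: insert sf at [10, 23] -> counters=[0,0,0,0,0,0,0,0,2,0,3,2,0,0,0,0,0,2,0,2,4,0,2,2,3,0,0,0,0,0,0,0,0,1,1,0]
Step 21: delete qv at [17, 22] -> counters=[0,0,0,0,0,0,0,0,2,0,3,2,0,0,0,0,0,1,0,2,4,0,1,2,3,0,0,0,0,0,0,0,0,1,1,0]
Step 22: delete whb at [20, 24] -> counters=[0,0,0,0,0,0,0,0,2,0,3,2,0,0,0,0,0,1,0,2,3,0,1,2,2,0,0,0,0,0,0,0,0,1,1,0]
Step 23: delete xrp at [11, 34] -> counters=[0,0,0,0,0,0,0,0,2,0,3,1,0,0,0,0,0,1,0,2,3,0,1,2,2,0,0,0,0,0,0,0,0,1,0,0]
Step 24: delete j at [8, 19] -> counters=[0,0,0,0,0,0,0,0,1,0,3,1,0,0,0,0,0,1,0,1,3,0,1,2,2,0,0,0,0,0,0,0,0,1,0,0]
Step 25: insert bjx at [20, 33] -> counters=[0,0,0,0,0,0,0,0,1,0,3,1,0,0,0,0,0,1,0,1,4,0,1,2,2,0,0,0,0,0,0,0,0,2,0,0]
Step 26: insert zdb at [10, 11] -> counters=[0,0,0,0,0,0,0,0,1,0,4,2,0,0,0,0,0,1,0,1,4,0,1,2,2,0,0,0,0,0,0,0,0,2,0,0]
Query p: check counters[1]=0 counters[24]=2 -> no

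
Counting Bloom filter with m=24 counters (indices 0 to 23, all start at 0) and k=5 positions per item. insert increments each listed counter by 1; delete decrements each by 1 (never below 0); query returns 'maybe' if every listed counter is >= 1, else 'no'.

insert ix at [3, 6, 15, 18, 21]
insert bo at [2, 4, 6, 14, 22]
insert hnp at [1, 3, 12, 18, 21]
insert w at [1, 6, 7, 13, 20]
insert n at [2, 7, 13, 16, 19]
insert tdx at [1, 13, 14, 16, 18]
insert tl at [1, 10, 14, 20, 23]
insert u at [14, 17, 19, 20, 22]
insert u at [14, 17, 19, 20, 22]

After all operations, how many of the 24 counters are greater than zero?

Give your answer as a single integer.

Answer: 19

Derivation:
Step 1: insert ix at [3, 6, 15, 18, 21] -> counters=[0,0,0,1,0,0,1,0,0,0,0,0,0,0,0,1,0,0,1,0,0,1,0,0]
Step 2: insert bo at [2, 4, 6, 14, 22] -> counters=[0,0,1,1,1,0,2,0,0,0,0,0,0,0,1,1,0,0,1,0,0,1,1,0]
Step 3: insert hnp at [1, 3, 12, 18, 21] -> counters=[0,1,1,2,1,0,2,0,0,0,0,0,1,0,1,1,0,0,2,0,0,2,1,0]
Step 4: insert w at [1, 6, 7, 13, 20] -> counters=[0,2,1,2,1,0,3,1,0,0,0,0,1,1,1,1,0,0,2,0,1,2,1,0]
Step 5: insert n at [2, 7, 13, 16, 19] -> counters=[0,2,2,2,1,0,3,2,0,0,0,0,1,2,1,1,1,0,2,1,1,2,1,0]
Step 6: insert tdx at [1, 13, 14, 16, 18] -> counters=[0,3,2,2,1,0,3,2,0,0,0,0,1,3,2,1,2,0,3,1,1,2,1,0]
Step 7: insert tl at [1, 10, 14, 20, 23] -> counters=[0,4,2,2,1,0,3,2,0,0,1,0,1,3,3,1,2,0,3,1,2,2,1,1]
Step 8: insert u at [14, 17, 19, 20, 22] -> counters=[0,4,2,2,1,0,3,2,0,0,1,0,1,3,4,1,2,1,3,2,3,2,2,1]
Step 9: insert u at [14, 17, 19, 20, 22] -> counters=[0,4,2,2,1,0,3,2,0,0,1,0,1,3,5,1,2,2,3,3,4,2,3,1]
Final counters=[0,4,2,2,1,0,3,2,0,0,1,0,1,3,5,1,2,2,3,3,4,2,3,1] -> 19 nonzero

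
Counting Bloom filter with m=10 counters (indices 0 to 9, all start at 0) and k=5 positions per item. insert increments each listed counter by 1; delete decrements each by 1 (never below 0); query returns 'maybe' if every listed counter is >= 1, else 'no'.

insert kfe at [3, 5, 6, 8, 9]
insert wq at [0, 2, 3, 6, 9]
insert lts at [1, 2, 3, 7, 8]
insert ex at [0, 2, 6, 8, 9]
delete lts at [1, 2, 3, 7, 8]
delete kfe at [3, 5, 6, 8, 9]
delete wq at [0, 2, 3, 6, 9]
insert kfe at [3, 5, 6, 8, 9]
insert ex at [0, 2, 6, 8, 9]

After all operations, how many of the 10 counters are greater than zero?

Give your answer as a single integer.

Step 1: insert kfe at [3, 5, 6, 8, 9] -> counters=[0,0,0,1,0,1,1,0,1,1]
Step 2: insert wq at [0, 2, 3, 6, 9] -> counters=[1,0,1,2,0,1,2,0,1,2]
Step 3: insert lts at [1, 2, 3, 7, 8] -> counters=[1,1,2,3,0,1,2,1,2,2]
Step 4: insert ex at [0, 2, 6, 8, 9] -> counters=[2,1,3,3,0,1,3,1,3,3]
Step 5: delete lts at [1, 2, 3, 7, 8] -> counters=[2,0,2,2,0,1,3,0,2,3]
Step 6: delete kfe at [3, 5, 6, 8, 9] -> counters=[2,0,2,1,0,0,2,0,1,2]
Step 7: delete wq at [0, 2, 3, 6, 9] -> counters=[1,0,1,0,0,0,1,0,1,1]
Step 8: insert kfe at [3, 5, 6, 8, 9] -> counters=[1,0,1,1,0,1,2,0,2,2]
Step 9: insert ex at [0, 2, 6, 8, 9] -> counters=[2,0,2,1,0,1,3,0,3,3]
Final counters=[2,0,2,1,0,1,3,0,3,3] -> 7 nonzero

Answer: 7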